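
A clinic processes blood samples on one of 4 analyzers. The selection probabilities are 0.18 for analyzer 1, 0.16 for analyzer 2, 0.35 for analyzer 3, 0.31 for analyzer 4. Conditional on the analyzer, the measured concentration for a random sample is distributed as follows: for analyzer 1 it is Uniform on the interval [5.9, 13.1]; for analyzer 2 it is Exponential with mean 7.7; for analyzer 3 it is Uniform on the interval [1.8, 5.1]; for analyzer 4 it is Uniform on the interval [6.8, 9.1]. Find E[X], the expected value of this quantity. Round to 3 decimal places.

6.614

Component means — 1: 9.5; 2: 7.7; 3: 3.45; 4: 7.95.
E[X] = 0.18·9.5 + 0.16·7.7 + 0.35·3.45 + 0.31·7.95 = 6.614.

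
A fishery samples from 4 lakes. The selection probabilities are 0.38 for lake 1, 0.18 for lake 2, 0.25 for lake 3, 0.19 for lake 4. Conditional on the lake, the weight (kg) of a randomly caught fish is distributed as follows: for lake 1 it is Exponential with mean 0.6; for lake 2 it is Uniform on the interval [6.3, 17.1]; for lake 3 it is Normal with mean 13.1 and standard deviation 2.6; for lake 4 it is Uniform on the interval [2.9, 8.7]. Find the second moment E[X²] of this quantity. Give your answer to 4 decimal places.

For each component E[X²] = Var + (mean)², giving 1: 0.72; 2: 146.61; 3: 178.37; 4: 36.4433.
Overall E[X²] = 0.38·0.72 + 0.18·146.61 + 0.25·178.37 + 0.19·36.4433 = 78.1801.

78.1801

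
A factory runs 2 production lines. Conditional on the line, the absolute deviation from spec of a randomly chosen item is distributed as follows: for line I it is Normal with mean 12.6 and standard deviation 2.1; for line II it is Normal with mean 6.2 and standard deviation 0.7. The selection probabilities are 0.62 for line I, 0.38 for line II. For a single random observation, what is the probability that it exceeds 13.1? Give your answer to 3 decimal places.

0.252

Conditional on each line, P(X > 13.1): I: 0.405904; II: 0.
By total probability, P(X > 13.1) = 0.62·0.405904 + 0.38·0 = 0.25166.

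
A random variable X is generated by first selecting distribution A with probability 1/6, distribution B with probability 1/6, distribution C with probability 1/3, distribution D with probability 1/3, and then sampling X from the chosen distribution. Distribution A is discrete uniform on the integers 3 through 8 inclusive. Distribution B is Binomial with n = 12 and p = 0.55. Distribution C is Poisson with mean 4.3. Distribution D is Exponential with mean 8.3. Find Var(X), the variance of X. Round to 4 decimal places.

Per component, A: μ=5.5, E[X²]=33.1667; B: μ=6.6, E[X²]=46.53; C: μ=4.3, E[X²]=22.79; D: μ=8.3, E[X²]=137.78.
E[X] = 0.166667·5.5 + 0.166667·6.6 + 0.333333·4.3 + 0.333333·8.3 = 6.21667.
E[X²] = 0.166667·33.1667 + 0.166667·46.53 + 0.333333·22.79 + 0.333333·137.78 = 66.8061.
Var(X) = E[X²] − (E[X])² = 66.8061 − 38.6469 = 28.1592.

28.1592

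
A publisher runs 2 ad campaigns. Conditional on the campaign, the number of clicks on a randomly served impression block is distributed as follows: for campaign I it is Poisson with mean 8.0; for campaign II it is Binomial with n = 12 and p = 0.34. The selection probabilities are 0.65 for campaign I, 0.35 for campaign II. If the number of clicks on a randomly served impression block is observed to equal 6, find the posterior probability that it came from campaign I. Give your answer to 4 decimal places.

Likelihoods P(X=6 | ·): I: 0.122138; II: 0.11798.
Posterior ∝ prior × likelihood. Numerator for I: 0.65·0.122138 = 0.0793898.
Normalizing constant: 0.65·0.122138 + 0.35·0.11798 = 0.120683.
P(I | observation) = 0.0793898 / 0.120683 = 0.657838.

0.6578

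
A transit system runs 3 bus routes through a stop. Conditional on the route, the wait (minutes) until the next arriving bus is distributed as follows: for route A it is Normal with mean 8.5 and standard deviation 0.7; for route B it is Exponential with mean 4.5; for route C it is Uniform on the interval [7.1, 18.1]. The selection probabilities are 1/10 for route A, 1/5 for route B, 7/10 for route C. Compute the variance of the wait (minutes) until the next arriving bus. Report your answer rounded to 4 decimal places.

Per component, A: μ=8.5, E[X²]=72.74; B: μ=4.5, E[X²]=40.5; C: μ=12.6, E[X²]=168.843.
E[X] = 0.1·8.5 + 0.2·4.5 + 0.7·12.6 = 10.57.
E[X²] = 0.1·72.74 + 0.2·40.5 + 0.7·168.843 = 133.564.
Var(X) = E[X²] − (E[X])² = 133.564 − 111.725 = 21.8394.

21.8394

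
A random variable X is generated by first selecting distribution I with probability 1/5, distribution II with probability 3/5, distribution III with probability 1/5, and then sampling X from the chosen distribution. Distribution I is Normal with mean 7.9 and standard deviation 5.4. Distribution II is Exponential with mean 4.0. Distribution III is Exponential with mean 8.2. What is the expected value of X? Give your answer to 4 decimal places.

5.6200

Component means — I: 7.9; II: 4; III: 8.2.
E[X] = 0.2·7.9 + 0.6·4 + 0.2·8.2 = 5.62.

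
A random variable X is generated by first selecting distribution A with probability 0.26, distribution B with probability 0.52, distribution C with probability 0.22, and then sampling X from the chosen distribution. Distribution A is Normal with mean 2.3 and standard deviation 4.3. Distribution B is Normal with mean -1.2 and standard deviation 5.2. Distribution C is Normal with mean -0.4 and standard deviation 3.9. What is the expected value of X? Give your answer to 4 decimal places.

Component means — A: 2.3; B: -1.2; C: -0.4.
E[X] = 0.26·2.3 + 0.52·-1.2 + 0.22·-0.4 = -0.114.

-0.1140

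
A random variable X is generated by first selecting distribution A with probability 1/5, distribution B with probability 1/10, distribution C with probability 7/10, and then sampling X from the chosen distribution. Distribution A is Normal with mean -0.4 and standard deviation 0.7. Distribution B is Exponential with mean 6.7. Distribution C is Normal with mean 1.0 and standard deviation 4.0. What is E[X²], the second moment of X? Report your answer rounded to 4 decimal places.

For each component E[X²] = Var + (mean)², giving A: 0.65; B: 89.78; C: 17.
Overall E[X²] = 0.2·0.65 + 0.1·89.78 + 0.7·17 = 21.008.

21.0080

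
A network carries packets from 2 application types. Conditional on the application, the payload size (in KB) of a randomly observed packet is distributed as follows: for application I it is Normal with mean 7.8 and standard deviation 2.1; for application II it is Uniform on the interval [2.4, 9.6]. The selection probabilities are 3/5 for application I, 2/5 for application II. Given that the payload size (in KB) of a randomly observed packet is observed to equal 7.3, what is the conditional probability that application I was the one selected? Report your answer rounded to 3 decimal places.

Likelihoods f(7.3 | ·): I: 0.184663; II: 0.138889.
Posterior ∝ prior × likelihood. Numerator for I: 0.6·0.184663 = 0.110798.
Normalizing constant: 0.6·0.184663 + 0.4·0.138889 = 0.166354.
P(I | observation) = 0.110798 / 0.166354 = 0.666039.

0.666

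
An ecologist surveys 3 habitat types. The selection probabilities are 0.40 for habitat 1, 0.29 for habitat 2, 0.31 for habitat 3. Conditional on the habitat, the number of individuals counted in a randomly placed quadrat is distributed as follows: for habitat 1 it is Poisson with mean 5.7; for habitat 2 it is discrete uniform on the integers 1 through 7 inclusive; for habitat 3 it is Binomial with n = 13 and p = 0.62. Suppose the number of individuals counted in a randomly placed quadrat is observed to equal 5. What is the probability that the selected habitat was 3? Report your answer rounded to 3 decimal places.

Likelihoods P(X=5 | ·): 1: 0.16777; 2: 0.142857; 3: 0.0512632.
Posterior ∝ prior × likelihood. Numerator for 3: 0.31·0.0512632 = 0.0158916.
Normalizing constant: 0.4·0.16777 + 0.29·0.142857 + 0.31·0.0512632 = 0.124428.
P(3 | observation) = 0.0158916 / 0.124428 = 0.127717.

0.128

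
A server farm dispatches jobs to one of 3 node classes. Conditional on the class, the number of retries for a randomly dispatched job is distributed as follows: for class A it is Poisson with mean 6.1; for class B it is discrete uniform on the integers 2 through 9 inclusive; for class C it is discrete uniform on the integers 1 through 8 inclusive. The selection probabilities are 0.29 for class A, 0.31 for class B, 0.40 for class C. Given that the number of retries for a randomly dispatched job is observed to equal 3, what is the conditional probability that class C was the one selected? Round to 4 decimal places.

0.4411

Likelihoods P(X=3 | ·): A: 0.0848481; B: 0.125; C: 0.125.
Posterior ∝ prior × likelihood. Numerator for C: 0.4·0.125 = 0.05.
Normalizing constant: 0.29·0.0848481 + 0.31·0.125 + 0.4·0.125 = 0.113356.
P(C | observation) = 0.05 / 0.113356 = 0.441088.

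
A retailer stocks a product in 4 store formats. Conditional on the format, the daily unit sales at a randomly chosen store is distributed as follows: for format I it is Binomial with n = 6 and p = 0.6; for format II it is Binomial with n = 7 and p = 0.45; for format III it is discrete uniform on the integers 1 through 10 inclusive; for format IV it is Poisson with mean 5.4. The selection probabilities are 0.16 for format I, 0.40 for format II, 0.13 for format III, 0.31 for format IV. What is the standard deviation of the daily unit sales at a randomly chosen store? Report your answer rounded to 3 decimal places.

Per component, I: μ=3.6, E[X²]=14.4; II: μ=3.15, E[X²]=11.655; III: μ=5.5, E[X²]=38.5; IV: μ=5.4, E[X²]=34.56.
E[X] = 0.16·3.6 + 0.4·3.15 + 0.13·5.5 + 0.31·5.4 = 4.225.
E[X²] = 0.16·14.4 + 0.4·11.655 + 0.13·38.5 + 0.31·34.56 = 22.6846.
Var(X) = E[X²] − (E[X])² = 22.6846 − 17.8506 = 4.83397.
SD(X) = √4.83397 = 2.19863.

2.199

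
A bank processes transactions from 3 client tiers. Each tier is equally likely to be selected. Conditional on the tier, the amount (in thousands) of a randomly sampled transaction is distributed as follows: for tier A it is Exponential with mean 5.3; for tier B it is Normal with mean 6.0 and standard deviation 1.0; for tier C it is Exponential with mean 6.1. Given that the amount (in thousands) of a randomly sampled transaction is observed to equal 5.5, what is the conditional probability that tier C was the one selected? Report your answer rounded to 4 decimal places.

0.1371

Likelihoods f(5.5 | ·): A: 0.0668407; B: 0.352065; C: 0.0665416.
Posterior ∝ prior × likelihood. Numerator for C: 0.333333·0.0665416 = 0.0221805.
Normalizing constant: 0.333333·0.0668407 + 0.333333·0.352065 + 0.333333·0.0665416 = 0.161816.
P(C | observation) = 0.0221805 / 0.161816 = 0.137073.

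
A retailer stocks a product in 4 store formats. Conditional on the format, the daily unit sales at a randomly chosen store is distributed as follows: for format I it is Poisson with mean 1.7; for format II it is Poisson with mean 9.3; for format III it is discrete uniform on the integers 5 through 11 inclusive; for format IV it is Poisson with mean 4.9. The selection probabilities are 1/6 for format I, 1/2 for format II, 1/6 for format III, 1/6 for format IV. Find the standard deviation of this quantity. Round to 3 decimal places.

Per component, I: μ=1.7, E[X²]=4.59; II: μ=9.3, E[X²]=95.79; III: μ=8, E[X²]=68; IV: μ=4.9, E[X²]=28.91.
E[X] = 0.166667·1.7 + 0.5·9.3 + 0.166667·8 + 0.166667·4.9 = 7.08333.
E[X²] = 0.166667·4.59 + 0.5·95.79 + 0.166667·68 + 0.166667·28.91 = 64.8117.
Var(X) = E[X²] − (E[X])² = 64.8117 − 50.1736 = 14.6381.
SD(X) = √14.6381 = 3.82597.

3.826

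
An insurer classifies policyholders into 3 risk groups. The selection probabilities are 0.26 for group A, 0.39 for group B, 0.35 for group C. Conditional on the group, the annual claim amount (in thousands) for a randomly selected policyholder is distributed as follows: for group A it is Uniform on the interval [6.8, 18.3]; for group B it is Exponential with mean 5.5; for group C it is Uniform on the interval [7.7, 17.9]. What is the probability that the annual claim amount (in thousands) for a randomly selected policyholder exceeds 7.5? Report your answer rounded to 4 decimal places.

Conditional on each group, P(X > 7.5): A: 0.93913; B: 0.255729; C: 1.
By total probability, P(X > 7.5) = 0.26·0.93913 + 0.39·0.255729 + 0.35·1 = 0.693908.

0.6939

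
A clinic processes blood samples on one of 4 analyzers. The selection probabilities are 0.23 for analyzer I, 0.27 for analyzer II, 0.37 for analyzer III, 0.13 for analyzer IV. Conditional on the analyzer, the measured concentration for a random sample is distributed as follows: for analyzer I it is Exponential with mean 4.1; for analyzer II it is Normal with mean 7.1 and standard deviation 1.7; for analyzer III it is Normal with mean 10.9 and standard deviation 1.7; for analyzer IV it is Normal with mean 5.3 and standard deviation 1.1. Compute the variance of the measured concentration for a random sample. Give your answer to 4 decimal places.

13.4749

Per component, I: μ=4.1, E[X²]=33.62; II: μ=7.1, E[X²]=53.3; III: μ=10.9, E[X²]=121.7; IV: μ=5.3, E[X²]=29.3.
E[X] = 0.23·4.1 + 0.27·7.1 + 0.37·10.9 + 0.13·5.3 = 7.582.
E[X²] = 0.23·33.62 + 0.27·53.3 + 0.37·121.7 + 0.13·29.3 = 70.9616.
Var(X) = E[X²] − (E[X])² = 70.9616 − 57.4867 = 13.4749.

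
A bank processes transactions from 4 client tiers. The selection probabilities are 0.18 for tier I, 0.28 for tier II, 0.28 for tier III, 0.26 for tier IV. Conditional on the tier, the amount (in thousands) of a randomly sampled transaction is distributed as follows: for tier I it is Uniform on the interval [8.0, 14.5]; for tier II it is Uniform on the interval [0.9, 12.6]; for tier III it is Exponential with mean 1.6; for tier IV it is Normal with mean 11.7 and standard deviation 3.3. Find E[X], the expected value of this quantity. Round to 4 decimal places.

7.4050

Component means — I: 11.25; II: 6.75; III: 1.6; IV: 11.7.
E[X] = 0.18·11.25 + 0.28·6.75 + 0.28·1.6 + 0.26·11.7 = 7.405.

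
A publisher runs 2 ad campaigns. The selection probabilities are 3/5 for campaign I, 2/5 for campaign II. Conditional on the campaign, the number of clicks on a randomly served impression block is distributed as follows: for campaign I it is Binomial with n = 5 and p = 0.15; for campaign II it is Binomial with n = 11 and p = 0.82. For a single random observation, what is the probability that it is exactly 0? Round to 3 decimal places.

0.266

Conditional on each campaign, P(X = 0): I: 0.443705; II: 6.42684e-09.
By total probability, P(X = 0) = 0.6·0.443705 + 0.4·6.42684e-09 = 0.266223.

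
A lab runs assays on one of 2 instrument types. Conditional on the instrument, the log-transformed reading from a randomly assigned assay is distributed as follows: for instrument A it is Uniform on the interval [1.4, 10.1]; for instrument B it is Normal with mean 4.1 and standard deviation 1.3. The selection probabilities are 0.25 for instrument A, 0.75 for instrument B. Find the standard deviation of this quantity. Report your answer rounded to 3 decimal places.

Per component, A: μ=5.75, E[X²]=39.37; B: μ=4.1, E[X²]=18.5.
E[X] = 0.25·5.75 + 0.75·4.1 = 4.5125.
E[X²] = 0.25·39.37 + 0.75·18.5 = 23.7175.
Var(X) = E[X²] − (E[X])² = 23.7175 − 20.3627 = 3.35484.
SD(X) = √3.35484 = 1.83162.

1.832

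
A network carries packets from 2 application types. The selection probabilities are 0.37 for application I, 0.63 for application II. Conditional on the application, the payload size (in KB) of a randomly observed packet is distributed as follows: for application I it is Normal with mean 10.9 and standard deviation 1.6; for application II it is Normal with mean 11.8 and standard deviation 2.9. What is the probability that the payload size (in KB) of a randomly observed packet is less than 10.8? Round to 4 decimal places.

0.4058

Conditional on each application, P(X < 10.8): I: 0.475082; II: 0.365112.
By total probability, P(X < 10.8) = 0.37·0.475082 + 0.63·0.365112 = 0.405801.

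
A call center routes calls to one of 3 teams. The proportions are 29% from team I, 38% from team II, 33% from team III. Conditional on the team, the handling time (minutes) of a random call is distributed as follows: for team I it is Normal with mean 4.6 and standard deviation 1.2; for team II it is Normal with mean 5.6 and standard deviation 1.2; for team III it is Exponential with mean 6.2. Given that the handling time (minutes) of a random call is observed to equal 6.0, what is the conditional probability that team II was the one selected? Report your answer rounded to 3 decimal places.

0.634

Likelihoods f(6.0 | ·): I: 0.168332; II: 0.314486; III: 0.0612806.
Posterior ∝ prior × likelihood. Numerator for II: 0.38·0.314486 = 0.119505.
Normalizing constant: 0.29·0.168332 + 0.38·0.314486 + 0.33·0.0612806 = 0.188544.
P(II | observation) = 0.119505 / 0.188544 = 0.63383.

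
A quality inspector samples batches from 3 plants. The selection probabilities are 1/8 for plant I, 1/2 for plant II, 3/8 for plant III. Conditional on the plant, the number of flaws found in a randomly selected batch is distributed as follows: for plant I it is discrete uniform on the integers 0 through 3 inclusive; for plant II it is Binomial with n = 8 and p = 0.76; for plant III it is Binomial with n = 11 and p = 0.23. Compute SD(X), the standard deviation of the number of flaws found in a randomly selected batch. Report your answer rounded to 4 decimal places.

2.3109

Per component, I: μ=1.5, E[X²]=3.5; II: μ=6.08, E[X²]=38.4256; III: μ=2.53, E[X²]=8.349.
E[X] = 0.125·1.5 + 0.5·6.08 + 0.375·2.53 = 4.17625.
E[X²] = 0.125·3.5 + 0.5·38.4256 + 0.375·8.349 = 22.7812.
Var(X) = E[X²] − (E[X])² = 22.7812 − 17.4411 = 5.34011.
SD(X) = √5.34011 = 2.31087.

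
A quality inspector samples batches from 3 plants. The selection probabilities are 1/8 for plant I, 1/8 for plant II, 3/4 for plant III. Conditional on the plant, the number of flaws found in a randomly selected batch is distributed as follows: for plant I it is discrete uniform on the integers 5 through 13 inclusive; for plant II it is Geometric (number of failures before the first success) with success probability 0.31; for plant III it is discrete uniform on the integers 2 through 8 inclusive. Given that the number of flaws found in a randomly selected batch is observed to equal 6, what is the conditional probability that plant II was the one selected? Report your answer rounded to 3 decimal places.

Likelihoods P(X=6 | ·): I: 0.111111; II: 0.0334546; III: 0.142857.
Posterior ∝ prior × likelihood. Numerator for II: 0.125·0.0334546 = 0.00418183.
Normalizing constant: 0.125·0.111111 + 0.125·0.0334546 + 0.75·0.142857 = 0.125214.
P(II | observation) = 0.00418183 / 0.125214 = 0.0333976.

0.033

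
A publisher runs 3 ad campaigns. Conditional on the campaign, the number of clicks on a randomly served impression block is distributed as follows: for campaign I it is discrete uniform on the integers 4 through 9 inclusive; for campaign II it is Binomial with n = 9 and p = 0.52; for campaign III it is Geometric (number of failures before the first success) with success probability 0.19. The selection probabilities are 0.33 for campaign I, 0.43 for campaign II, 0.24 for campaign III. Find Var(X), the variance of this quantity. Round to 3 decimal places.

Per component, I: μ=6.5, E[X²]=45.1667; II: μ=4.68, E[X²]=24.1488; III: μ=4.26316, E[X²]=40.6122.
E[X] = 0.33·6.5 + 0.43·4.68 + 0.24·4.26316 = 5.18056.
E[X²] = 0.33·45.1667 + 0.43·24.1488 + 0.24·40.6122 = 35.0359.
Var(X) = E[X²] − (E[X])² = 35.0359 − 26.8382 = 8.19773.

8.198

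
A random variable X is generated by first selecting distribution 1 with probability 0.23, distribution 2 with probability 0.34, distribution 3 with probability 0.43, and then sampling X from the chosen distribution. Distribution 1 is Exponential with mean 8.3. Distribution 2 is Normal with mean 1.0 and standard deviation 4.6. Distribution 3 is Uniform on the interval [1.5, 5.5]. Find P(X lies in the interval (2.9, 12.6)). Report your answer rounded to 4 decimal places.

Conditional on each component, P(2.9 < X < 12.6): 1: 0.485979; 2: 0.333949; 3: 0.65.
By total probability, P(2.9 < X < 12.6) = 0.23·0.485979 + 0.34·0.333949 + 0.43·0.65 = 0.504818.

0.5048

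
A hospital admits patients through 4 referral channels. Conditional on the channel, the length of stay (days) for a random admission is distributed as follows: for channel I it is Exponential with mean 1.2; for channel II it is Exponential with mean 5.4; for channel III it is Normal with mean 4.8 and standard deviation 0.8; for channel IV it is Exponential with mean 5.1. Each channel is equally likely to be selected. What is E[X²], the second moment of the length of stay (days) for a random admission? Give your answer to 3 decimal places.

34.225

For each component E[X²] = Var + (mean)², giving I: 2.88; II: 58.32; III: 23.68; IV: 52.02.
Overall E[X²] = 0.25·2.88 + 0.25·58.32 + 0.25·23.68 + 0.25·52.02 = 34.225.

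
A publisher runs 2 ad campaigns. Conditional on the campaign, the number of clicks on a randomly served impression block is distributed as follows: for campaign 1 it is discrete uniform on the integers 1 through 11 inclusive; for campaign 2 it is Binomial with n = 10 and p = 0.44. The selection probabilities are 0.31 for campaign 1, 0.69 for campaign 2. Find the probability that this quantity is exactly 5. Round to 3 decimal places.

0.186

Conditional on each campaign, P(X = 5): 1: 0.0909091; 2: 0.228878.
By total probability, P(X = 5) = 0.31·0.0909091 + 0.69·0.228878 = 0.186108.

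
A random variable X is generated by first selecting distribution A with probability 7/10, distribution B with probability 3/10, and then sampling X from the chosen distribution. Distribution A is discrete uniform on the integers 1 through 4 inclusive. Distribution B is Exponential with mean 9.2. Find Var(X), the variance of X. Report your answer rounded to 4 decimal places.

Per component, A: μ=2.5, E[X²]=7.5; B: μ=9.2, E[X²]=169.28.
E[X] = 0.7·2.5 + 0.3·9.2 = 4.51.
E[X²] = 0.7·7.5 + 0.3·169.28 = 56.034.
Var(X) = E[X²] − (E[X])² = 56.034 − 20.3401 = 35.6939.

35.6939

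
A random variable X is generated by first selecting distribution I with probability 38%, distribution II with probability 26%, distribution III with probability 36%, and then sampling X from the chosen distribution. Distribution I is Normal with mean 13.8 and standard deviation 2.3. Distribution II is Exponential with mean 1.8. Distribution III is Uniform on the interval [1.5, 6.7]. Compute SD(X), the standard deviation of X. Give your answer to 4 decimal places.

Per component, I: μ=13.8, E[X²]=195.73; II: μ=1.8, E[X²]=6.48; III: μ=4.1, E[X²]=19.0633.
E[X] = 0.38·13.8 + 0.26·1.8 + 0.36·4.1 = 7.188.
E[X²] = 0.38·195.73 + 0.26·6.48 + 0.36·19.0633 = 82.925.
Var(X) = E[X²] − (E[X])² = 82.925 − 51.6673 = 31.2577.
SD(X) = √31.2577 = 5.59085.

5.5909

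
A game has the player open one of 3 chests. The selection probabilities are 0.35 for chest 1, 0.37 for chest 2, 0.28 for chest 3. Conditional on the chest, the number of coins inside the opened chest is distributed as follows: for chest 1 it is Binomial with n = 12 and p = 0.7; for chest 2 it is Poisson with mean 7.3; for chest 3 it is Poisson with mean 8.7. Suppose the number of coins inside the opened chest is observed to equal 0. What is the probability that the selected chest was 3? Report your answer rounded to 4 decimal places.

0.1572

Likelihoods P(X=0 | ·): 1: 5.31441e-07; 2: 0.000675539; 3: 0.000166586.
Posterior ∝ prior × likelihood. Numerator for 3: 0.28·0.000166586 = 4.6644e-05.
Normalizing constant: 0.35·5.31441e-07 + 0.37·0.000675539 + 0.28·0.000166586 = 0.000296779.
P(3 | observation) = 4.6644e-05 / 0.000296779 = 0.157167.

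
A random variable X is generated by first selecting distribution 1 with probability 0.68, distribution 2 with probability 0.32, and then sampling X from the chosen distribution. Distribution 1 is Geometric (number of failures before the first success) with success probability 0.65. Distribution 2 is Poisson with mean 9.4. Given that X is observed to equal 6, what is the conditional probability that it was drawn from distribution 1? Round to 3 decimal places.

Likelihoods P(X=6 | ·): 1: 0.00119487; 2: 0.0792623.
Posterior ∝ prior × likelihood. Numerator for 1: 0.68·0.00119487 = 0.000812513.
Normalizing constant: 0.68·0.00119487 + 0.32·0.0792623 = 0.0261764.
P(1 | observation) = 0.000812513 / 0.0261764 = 0.0310399.

0.031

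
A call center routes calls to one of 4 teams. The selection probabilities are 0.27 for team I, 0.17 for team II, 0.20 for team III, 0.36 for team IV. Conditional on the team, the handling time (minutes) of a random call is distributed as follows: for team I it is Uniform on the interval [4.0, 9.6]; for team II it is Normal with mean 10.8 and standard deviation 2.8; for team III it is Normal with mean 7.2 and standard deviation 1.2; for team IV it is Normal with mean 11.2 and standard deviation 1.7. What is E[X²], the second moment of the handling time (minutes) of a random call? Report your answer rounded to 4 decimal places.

91.2068

For each component E[X²] = Var + (mean)², giving I: 48.8533; II: 124.48; III: 53.28; IV: 128.33.
Overall E[X²] = 0.27·48.8533 + 0.17·124.48 + 0.2·53.28 + 0.36·128.33 = 91.2068.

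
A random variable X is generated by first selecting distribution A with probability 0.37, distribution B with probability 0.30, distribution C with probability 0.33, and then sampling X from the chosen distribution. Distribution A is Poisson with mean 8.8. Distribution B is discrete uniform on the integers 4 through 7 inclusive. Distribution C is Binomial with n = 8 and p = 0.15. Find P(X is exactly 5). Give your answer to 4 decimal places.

Conditional on each component, P(X = 5): A: 0.0662889; B: 0.25; C: 0.00261157.
By total probability, P(X = 5) = 0.37·0.0662889 + 0.3·0.25 + 0.33·0.00261157 = 0.100389.

0.1004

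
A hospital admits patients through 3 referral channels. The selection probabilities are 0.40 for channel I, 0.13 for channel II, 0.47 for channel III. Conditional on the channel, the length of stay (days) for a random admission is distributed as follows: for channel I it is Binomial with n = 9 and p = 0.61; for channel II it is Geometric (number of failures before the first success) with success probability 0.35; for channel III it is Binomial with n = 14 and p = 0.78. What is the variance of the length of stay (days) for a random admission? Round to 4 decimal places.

Per component, I: μ=5.49, E[X²]=32.2812; II: μ=1.85714, E[X²]=8.7551; III: μ=10.92, E[X²]=121.649.
E[X] = 0.4·5.49 + 0.13·1.85714 + 0.47·10.92 = 7.56983.
E[X²] = 0.4·32.2812 + 0.13·8.7551 + 0.47·121.649 = 71.2256.
Var(X) = E[X²] − (E[X])² = 71.2256 − 57.3023 = 13.9233.

13.9233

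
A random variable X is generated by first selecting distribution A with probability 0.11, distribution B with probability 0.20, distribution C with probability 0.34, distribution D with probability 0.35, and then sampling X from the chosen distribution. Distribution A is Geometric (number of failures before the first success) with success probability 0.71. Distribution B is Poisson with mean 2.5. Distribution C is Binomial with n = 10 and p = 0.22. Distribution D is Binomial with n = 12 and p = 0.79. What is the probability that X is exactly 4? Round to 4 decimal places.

Conditional on each component, P(X = 4): A: 0.0050217; B: 0.133602; C: 0.110784; D: 0.000729236.
By total probability, P(X = 4) = 0.11·0.0050217 + 0.2·0.133602 + 0.34·0.110784 + 0.35·0.000729236 = 0.0651946.

0.0652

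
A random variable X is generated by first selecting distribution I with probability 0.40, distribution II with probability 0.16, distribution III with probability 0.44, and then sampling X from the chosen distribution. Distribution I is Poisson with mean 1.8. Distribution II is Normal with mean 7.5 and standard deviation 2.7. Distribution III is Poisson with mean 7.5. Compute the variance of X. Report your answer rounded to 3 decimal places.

12.984

Per component, I: μ=1.8, E[X²]=5.04; II: μ=7.5, E[X²]=63.54; III: μ=7.5, E[X²]=63.75.
E[X] = 0.4·1.8 + 0.16·7.5 + 0.44·7.5 = 5.22.
E[X²] = 0.4·5.04 + 0.16·63.54 + 0.44·63.75 = 40.2324.
Var(X) = E[X²] − (E[X])² = 40.2324 − 27.2484 = 12.984.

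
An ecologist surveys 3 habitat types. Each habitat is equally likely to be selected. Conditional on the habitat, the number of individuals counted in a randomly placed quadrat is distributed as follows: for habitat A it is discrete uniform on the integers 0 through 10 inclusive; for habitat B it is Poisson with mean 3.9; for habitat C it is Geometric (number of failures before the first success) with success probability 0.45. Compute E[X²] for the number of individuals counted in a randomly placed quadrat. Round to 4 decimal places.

19.4400

For each component E[X²] = Var + (mean)², giving A: 35; B: 19.11; C: 4.20988.
Overall E[X²] = 0.333333·35 + 0.333333·19.11 + 0.333333·4.20988 = 19.44.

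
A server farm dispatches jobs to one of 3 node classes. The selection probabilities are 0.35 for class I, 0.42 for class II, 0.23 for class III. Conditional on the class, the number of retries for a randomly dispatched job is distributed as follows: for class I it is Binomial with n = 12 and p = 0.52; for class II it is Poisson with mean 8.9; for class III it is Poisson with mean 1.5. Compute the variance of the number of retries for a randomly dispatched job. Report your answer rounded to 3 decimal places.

13.270

Per component, I: μ=6.24, E[X²]=41.9328; II: μ=8.9, E[X²]=88.11; III: μ=1.5, E[X²]=3.75.
E[X] = 0.35·6.24 + 0.42·8.9 + 0.23·1.5 = 6.267.
E[X²] = 0.35·41.9328 + 0.42·88.11 + 0.23·3.75 = 52.5452.
Var(X) = E[X²] − (E[X])² = 52.5452 − 39.2753 = 13.2699.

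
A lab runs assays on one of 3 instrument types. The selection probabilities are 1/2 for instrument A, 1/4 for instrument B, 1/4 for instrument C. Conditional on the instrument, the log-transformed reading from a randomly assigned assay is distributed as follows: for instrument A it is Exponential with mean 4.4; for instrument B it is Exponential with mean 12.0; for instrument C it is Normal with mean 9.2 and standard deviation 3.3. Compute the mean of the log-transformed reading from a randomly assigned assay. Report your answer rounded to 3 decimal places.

Component means — A: 4.4; B: 12; C: 9.2.
E[X] = 0.5·4.4 + 0.25·12 + 0.25·9.2 = 7.5.

7.500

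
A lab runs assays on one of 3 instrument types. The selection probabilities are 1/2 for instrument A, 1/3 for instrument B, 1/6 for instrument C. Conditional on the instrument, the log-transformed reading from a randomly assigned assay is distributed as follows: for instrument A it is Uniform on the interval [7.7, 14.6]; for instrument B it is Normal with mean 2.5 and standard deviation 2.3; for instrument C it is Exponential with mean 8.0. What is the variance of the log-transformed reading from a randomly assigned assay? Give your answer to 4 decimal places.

Per component, A: μ=11.15, E[X²]=128.29; B: μ=2.5, E[X²]=11.54; C: μ=8, E[X²]=128.
E[X] = 0.5·11.15 + 0.333333·2.5 + 0.166667·8 = 7.74167.
E[X²] = 0.5·128.29 + 0.333333·11.54 + 0.166667·128 = 89.325.
Var(X) = E[X²] − (E[X])² = 89.325 − 59.9334 = 29.3916.

29.3916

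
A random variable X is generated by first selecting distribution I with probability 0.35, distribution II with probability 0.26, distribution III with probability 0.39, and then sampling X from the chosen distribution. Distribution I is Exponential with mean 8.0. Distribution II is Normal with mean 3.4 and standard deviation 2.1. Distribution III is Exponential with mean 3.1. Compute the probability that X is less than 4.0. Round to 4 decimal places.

0.5796

Conditional on each component, P(X < 4.0): I: 0.393469; II: 0.612452; III: 0.724818.
By total probability, P(X < 4.0) = 0.35·0.393469 + 0.26·0.612452 + 0.39·0.724818 = 0.579631.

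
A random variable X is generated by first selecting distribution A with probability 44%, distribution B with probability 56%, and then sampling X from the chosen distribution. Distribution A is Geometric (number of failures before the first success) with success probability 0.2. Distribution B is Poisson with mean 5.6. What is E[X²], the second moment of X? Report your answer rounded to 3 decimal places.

36.538

For each component E[X²] = Var + (mean)², giving A: 36; B: 36.96.
Overall E[X²] = 0.44·36 + 0.56·36.96 = 36.5376.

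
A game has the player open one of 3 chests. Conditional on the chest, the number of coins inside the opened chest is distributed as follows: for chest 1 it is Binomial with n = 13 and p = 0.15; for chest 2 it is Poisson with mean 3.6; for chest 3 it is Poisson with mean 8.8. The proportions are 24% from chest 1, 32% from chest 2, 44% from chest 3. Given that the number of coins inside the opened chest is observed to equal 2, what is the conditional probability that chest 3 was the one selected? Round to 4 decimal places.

0.0198

Likelihoods P(X=2 | ·): 1: 0.293687; 2: 0.177058; 3: 0.00583638.
Posterior ∝ prior × likelihood. Numerator for 3: 0.44·0.00583638 = 0.00256801.
Normalizing constant: 0.24·0.293687 + 0.32·0.177058 + 0.44·0.00583638 = 0.129711.
P(3 | observation) = 0.00256801 / 0.129711 = 0.0197979.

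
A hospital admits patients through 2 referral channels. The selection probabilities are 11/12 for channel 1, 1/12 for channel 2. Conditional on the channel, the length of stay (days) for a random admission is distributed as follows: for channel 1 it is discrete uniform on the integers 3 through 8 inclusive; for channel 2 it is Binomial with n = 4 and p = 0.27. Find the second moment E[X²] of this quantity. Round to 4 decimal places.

30.5657

For each component E[X²] = Var + (mean)², giving 1: 33.1667; 2: 1.9548.
Overall E[X²] = 0.916667·33.1667 + 0.0833333·1.9548 = 30.5657.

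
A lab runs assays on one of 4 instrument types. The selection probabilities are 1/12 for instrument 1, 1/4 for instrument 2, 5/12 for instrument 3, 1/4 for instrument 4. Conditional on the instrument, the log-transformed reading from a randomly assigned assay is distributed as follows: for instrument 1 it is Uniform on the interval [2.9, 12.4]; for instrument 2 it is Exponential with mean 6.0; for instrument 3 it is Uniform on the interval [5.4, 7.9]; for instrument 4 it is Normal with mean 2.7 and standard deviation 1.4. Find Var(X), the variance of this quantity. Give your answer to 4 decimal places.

Per component, 1: μ=7.65, E[X²]=66.0433; 2: μ=6, E[X²]=72; 3: μ=6.65, E[X²]=44.7433; 4: μ=2.7, E[X²]=9.25.
E[X] = 0.0833333·7.65 + 0.25·6 + 0.416667·6.65 + 0.25·2.7 = 5.58333.
E[X²] = 0.0833333·66.0433 + 0.25·72 + 0.416667·44.7433 + 0.25·9.25 = 44.4592.
Var(X) = E[X²] − (E[X])² = 44.4592 − 31.1736 = 13.2856.

13.2856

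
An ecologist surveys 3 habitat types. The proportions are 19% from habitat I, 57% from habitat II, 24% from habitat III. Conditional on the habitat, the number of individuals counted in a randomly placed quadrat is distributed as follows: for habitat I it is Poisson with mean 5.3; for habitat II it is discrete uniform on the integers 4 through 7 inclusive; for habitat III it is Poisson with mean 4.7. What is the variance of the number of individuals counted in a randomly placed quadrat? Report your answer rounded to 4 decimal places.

2.9558

Per component, I: μ=5.3, E[X²]=33.39; II: μ=5.5, E[X²]=31.5; III: μ=4.7, E[X²]=26.79.
E[X] = 0.19·5.3 + 0.57·5.5 + 0.24·4.7 = 5.27.
E[X²] = 0.19·33.39 + 0.57·31.5 + 0.24·26.79 = 30.7287.
Var(X) = E[X²] − (E[X])² = 30.7287 − 27.7729 = 2.9558.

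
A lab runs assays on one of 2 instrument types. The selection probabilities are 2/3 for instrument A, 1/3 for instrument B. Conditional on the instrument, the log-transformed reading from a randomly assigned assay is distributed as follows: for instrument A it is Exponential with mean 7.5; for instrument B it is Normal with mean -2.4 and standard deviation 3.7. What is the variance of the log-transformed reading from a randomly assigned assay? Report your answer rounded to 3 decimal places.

Per component, A: μ=7.5, E[X²]=112.5; B: μ=-2.4, E[X²]=19.45.
E[X] = 0.666667·7.5 + 0.333333·-2.4 = 4.2.
E[X²] = 0.666667·112.5 + 0.333333·19.45 = 81.4833.
Var(X) = E[X²] − (E[X])² = 81.4833 − 17.64 = 63.8433.

63.843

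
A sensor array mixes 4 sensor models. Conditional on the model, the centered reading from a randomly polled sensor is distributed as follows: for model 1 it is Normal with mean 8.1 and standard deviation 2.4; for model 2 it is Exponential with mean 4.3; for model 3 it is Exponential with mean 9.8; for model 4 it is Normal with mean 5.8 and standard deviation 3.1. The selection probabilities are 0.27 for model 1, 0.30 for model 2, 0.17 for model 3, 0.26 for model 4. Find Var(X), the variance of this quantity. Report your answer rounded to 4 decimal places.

Per component, 1: μ=8.1, E[X²]=71.37; 2: μ=4.3, E[X²]=36.98; 3: μ=9.8, E[X²]=192.08; 4: μ=5.8, E[X²]=43.25.
E[X] = 0.27·8.1 + 0.3·4.3 + 0.17·9.8 + 0.26·5.8 = 6.651.
E[X²] = 0.27·71.37 + 0.3·36.98 + 0.17·192.08 + 0.26·43.25 = 74.2625.
Var(X) = E[X²] − (E[X])² = 74.2625 − 44.2358 = 30.0267.

30.0267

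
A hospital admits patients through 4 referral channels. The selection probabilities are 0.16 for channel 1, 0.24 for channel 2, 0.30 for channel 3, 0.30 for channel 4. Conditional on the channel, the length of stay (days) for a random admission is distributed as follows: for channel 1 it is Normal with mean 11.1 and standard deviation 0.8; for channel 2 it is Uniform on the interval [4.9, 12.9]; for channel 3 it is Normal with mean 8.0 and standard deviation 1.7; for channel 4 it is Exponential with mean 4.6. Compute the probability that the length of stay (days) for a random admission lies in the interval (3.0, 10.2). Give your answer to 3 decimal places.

0.574

Conditional on each channel, P(3.0 < X < 10.2): 1: 0.130295; 2: 0.6625; 3: 0.900553; 4: 0.412019.
By total probability, P(3.0 < X < 10.2) = 0.16·0.130295 + 0.24·0.6625 + 0.3·0.900553 + 0.3·0.412019 = 0.573619.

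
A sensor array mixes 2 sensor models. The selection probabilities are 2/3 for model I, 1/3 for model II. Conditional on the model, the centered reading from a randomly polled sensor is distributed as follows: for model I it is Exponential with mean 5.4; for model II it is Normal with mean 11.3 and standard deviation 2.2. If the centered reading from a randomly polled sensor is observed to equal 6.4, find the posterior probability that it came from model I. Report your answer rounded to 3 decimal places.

0.882

Likelihoods f(6.4 | ·): I: 0.0566092; II: 0.0151801.
Posterior ∝ prior × likelihood. Numerator for I: 0.666667·0.0566092 = 0.0377395.
Normalizing constant: 0.666667·0.0566092 + 0.333333·0.0151801 = 0.0427995.
P(I | observation) = 0.0377395 / 0.0427995 = 0.881773.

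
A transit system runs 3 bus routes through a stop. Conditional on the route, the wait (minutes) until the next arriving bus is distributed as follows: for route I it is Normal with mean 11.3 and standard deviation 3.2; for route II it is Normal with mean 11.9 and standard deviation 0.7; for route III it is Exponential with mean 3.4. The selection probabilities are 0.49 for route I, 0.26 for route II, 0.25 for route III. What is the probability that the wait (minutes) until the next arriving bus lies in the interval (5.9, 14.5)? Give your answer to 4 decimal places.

0.6904

Conditional on each route, P(5.9 < X < 14.5): I: 0.795591; II: 0.999898; III: 0.162292.
By total probability, P(5.9 < X < 14.5) = 0.49·0.795591 + 0.26·0.999898 + 0.25·0.162292 = 0.690386.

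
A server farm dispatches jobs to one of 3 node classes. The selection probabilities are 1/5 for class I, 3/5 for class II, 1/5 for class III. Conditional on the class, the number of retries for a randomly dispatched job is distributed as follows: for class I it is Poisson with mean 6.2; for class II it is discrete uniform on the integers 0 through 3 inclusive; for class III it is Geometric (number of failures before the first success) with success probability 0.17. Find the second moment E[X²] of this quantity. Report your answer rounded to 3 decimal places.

For each component E[X²] = Var + (mean)², giving I: 44.64; II: 3.5; III: 52.5571.
Overall E[X²] = 0.2·44.64 + 0.6·3.5 + 0.2·52.5571 = 21.5394.

21.539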